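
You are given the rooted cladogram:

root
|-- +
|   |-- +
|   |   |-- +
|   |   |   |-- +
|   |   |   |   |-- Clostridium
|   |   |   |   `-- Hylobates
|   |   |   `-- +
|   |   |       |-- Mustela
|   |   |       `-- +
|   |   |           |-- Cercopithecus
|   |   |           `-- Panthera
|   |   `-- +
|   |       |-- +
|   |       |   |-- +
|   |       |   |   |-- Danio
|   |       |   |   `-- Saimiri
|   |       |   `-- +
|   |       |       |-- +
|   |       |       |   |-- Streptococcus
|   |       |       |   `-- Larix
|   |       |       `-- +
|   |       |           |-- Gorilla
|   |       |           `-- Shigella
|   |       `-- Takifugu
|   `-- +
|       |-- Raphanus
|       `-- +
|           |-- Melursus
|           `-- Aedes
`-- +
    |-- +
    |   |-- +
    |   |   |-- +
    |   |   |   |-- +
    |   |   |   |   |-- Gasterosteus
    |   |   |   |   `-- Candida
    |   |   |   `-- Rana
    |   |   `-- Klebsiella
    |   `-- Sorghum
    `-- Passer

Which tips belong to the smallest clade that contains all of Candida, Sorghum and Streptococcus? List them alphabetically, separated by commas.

Tracing Candida: it sits inside (Gasterosteus,Candida).
Tracing Sorghum: it sits inside ((((Gasterosteus,Candida),Rana),Klebsiella),Sorghum).
Tracing Streptococcus: it sits inside (Streptococcus,Larix).
The smallest clade enclosing all 3 is the whole tree (their MRCA is the root), so the answer is all 21 tips in alphabetical order.

Aedes, Candida, Cercopithecus, Clostridium, Danio, Gasterosteus, Gorilla, Hylobates, Klebsiella, Larix, Melursus, Mustela, Panthera, Passer, Rana, Raphanus, Saimiri, Shigella, Sorghum, Streptococcus, Takifugu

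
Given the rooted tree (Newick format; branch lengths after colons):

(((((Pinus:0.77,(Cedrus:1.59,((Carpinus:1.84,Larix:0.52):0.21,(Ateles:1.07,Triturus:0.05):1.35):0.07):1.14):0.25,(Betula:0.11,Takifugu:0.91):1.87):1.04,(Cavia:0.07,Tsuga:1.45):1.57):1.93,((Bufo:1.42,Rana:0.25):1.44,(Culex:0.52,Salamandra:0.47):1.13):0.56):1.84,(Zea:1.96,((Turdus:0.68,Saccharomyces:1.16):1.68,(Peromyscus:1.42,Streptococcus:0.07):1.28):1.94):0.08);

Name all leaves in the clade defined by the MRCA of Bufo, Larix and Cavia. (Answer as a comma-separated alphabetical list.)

Tracing Bufo: it sits inside (Bufo,Rana).
Tracing Larix: it sits inside (Carpinus,Larix).
Tracing Cavia: it sits inside (Cavia,Tsuga).
The smallest clade enclosing all 3 is ((((Pinus,(Cedrus,((Carpinus,Larix),(Ateles,Triturus)))),(Betula,Takifugu)),(Cavia,Tsuga)),((Bufo,Rana),(Culex,Salamandra))); the answer is its 14 terminal taxa in alphabetical order.

Ateles, Betula, Bufo, Carpinus, Cavia, Cedrus, Culex, Larix, Pinus, Rana, Salamandra, Takifugu, Triturus, Tsuga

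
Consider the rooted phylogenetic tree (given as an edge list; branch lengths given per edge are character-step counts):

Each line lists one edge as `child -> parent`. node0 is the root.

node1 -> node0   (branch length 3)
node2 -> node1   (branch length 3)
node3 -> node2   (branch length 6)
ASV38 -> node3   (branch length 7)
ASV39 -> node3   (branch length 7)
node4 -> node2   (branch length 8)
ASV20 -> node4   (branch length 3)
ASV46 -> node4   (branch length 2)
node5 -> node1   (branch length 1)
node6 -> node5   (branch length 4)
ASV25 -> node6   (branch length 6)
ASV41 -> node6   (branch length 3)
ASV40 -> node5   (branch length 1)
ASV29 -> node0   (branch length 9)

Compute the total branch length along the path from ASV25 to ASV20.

The path runs ASV25 → … → MRCA → … → ASV20; the MRCA is the node subtending (((ASV38,ASV39),(ASV20,ASV46)),((ASV25,ASV41),ASV40)).
Branch lengths along that path: 6 + 4 + 1 + 3 + 8 + 3 = 25.

25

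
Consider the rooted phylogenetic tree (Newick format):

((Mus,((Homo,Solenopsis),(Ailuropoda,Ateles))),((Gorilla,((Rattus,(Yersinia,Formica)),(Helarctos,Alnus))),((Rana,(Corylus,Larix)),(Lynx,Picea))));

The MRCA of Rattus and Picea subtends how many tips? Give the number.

The MRCA of Rattus and Picea is the node subtending ((Gorilla,((Rattus,(Yersinia,Formica)),(Helarctos,Alnus))),((Rana,(Corylus,Larix)),(Lynx,Picea))).
That clade contains 11 terminal taxa: Alnus, Corylus, Formica, Gorilla, Helarctos, Larix, Lynx, Picea, Rana, Rattus, Yersinia.

11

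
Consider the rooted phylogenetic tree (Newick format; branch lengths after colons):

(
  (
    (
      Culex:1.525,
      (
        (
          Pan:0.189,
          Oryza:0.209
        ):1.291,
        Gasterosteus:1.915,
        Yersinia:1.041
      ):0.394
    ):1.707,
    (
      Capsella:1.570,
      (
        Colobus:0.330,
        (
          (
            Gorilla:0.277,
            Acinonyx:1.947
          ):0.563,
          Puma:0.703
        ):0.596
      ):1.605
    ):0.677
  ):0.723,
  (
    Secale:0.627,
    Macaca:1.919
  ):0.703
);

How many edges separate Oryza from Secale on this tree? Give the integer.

The MRCA of Oryza and Secale is the root of the tree.
From Oryza up to that node: 5 branches. From Secale up to the same node: 2 branches. Total: 5 + 2 = 7.

7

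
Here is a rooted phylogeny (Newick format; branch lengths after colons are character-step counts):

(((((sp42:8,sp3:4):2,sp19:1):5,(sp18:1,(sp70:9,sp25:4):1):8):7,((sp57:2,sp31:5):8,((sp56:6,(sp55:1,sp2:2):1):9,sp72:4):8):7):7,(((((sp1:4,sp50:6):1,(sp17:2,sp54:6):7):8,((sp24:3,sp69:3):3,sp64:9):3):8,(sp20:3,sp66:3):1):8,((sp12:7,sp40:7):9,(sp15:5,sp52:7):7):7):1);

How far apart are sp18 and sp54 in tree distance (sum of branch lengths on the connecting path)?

The path runs sp18 → … → MRCA → … → sp54; the MRCA is the root of the tree.
Branch lengths along that path: 1 + 8 + 7 + 7 + 1 + 8 + 8 + 8 + 7 + 6 = 61.

61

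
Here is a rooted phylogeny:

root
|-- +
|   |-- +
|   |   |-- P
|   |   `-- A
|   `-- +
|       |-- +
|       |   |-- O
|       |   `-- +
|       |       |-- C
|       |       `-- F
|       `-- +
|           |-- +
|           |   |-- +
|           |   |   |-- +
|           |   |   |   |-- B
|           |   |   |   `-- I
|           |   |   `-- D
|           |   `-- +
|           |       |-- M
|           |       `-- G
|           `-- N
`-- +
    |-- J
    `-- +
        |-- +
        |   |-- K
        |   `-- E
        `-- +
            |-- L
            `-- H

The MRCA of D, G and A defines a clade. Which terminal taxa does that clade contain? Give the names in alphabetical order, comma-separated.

A, B, C, D, F, G, I, M, N, O, P

Tracing D: it sits inside ((B,I),D).
Tracing G: it sits inside (M,G).
Tracing A: it sits inside (P,A).
The smallest clade enclosing all 3 is ((P,A),((O,(C,F)),((((B,I),D),(M,G)),N))); the answer is its 11 terminal taxa in alphabetical order.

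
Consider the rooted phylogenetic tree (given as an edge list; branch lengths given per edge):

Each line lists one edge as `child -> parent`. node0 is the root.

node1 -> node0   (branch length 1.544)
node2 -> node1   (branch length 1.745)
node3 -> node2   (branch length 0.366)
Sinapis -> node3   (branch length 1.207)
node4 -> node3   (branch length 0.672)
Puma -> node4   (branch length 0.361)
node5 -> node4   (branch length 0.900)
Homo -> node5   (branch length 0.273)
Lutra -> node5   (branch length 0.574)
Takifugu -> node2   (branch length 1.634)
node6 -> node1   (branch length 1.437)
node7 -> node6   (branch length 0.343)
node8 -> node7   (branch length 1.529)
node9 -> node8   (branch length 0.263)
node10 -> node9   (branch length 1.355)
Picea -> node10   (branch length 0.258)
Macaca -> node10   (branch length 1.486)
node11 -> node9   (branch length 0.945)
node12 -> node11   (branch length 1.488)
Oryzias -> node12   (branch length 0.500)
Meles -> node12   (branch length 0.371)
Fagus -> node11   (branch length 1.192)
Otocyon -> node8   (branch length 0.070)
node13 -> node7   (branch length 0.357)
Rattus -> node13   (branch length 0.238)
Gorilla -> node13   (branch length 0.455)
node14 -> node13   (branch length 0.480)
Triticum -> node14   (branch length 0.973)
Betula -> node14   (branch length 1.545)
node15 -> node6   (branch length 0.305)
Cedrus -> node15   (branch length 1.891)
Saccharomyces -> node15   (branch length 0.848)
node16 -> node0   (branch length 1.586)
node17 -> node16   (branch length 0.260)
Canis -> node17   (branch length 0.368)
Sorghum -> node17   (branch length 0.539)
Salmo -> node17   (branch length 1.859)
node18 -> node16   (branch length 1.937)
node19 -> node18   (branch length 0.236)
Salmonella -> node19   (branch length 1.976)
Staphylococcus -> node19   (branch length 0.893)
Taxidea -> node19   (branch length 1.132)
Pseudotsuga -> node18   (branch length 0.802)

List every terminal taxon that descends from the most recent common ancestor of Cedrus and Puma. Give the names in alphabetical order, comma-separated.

Betula, Cedrus, Fagus, Gorilla, Homo, Lutra, Macaca, Meles, Oryzias, Otocyon, Picea, Puma, Rattus, Saccharomyces, Sinapis, Takifugu, Triticum

Tracing Cedrus: it sits inside (Cedrus,Saccharomyces).
Tracing Puma: it sits inside (Puma,(Homo,Lutra)).
The smallest clade enclosing both is (((Sinapis,(Puma,(Homo,Lutra))),Takifugu),(((((Picea,Macaca),((Oryzias,Meles),Fagus)),Otocyon),(Rattus,Gorilla,(Triticum,Betula))),(Cedrus,Saccharomyces))); the answer is its 17 terminal taxa in alphabetical order.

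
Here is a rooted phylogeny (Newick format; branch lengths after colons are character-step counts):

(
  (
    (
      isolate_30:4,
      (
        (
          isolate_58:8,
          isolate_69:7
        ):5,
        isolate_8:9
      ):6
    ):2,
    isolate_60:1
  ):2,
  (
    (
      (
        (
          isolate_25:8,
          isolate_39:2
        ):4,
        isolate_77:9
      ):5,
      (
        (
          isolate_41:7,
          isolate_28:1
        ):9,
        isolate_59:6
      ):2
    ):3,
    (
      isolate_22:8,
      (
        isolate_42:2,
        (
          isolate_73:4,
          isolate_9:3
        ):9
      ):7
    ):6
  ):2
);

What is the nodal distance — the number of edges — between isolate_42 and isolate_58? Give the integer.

The MRCA of isolate_42 and isolate_58 is the root of the tree.
From isolate_42 up to that node: 4 branches. From isolate_58 up to the same node: 5 branches. Total: 4 + 5 = 9.

9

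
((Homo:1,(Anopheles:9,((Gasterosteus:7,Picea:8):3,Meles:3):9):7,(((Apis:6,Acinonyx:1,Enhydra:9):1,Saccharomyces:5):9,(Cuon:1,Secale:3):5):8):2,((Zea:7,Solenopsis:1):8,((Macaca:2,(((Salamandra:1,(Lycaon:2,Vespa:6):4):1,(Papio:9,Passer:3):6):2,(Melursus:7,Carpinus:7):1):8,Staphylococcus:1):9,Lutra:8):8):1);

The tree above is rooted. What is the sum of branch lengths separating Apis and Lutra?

The path runs Apis → … → MRCA → … → Lutra; the MRCA is the root of the tree.
Branch lengths along that path: 6 + 1 + 9 + 8 + 2 + 1 + 8 + 8 = 43.

43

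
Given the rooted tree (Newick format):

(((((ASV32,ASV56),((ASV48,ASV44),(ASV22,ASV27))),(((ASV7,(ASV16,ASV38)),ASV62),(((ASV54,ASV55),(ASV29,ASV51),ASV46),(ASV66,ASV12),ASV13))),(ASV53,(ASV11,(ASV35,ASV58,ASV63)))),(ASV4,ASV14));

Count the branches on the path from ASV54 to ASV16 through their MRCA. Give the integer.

8

The MRCA of ASV54 and ASV16 is the node subtending (((ASV7,(ASV16,ASV38)),ASV62),(((ASV54,ASV55),(ASV29,ASV51),ASV46),(ASV66,ASV12),ASV13)).
From ASV54 up to that node: 4 branches. From ASV16 up to the same node: 4 branches. Total: 4 + 4 = 8.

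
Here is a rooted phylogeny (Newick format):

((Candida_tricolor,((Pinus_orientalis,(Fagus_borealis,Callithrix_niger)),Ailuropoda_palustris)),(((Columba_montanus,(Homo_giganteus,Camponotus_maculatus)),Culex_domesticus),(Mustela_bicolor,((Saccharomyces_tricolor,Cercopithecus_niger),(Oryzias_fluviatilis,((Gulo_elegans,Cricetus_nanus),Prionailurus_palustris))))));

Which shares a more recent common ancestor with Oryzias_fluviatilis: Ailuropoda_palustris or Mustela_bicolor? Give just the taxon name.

The MRCA of Oryzias_fluviatilis and Mustela_bicolor subtends (Mustela_bicolor,((Saccharomyces_tricolor,Cercopithecus_niger),(Oryzias_fluviatilis,((Gulo_elegans,Cricetus_nanus),Prionailurus_palustris)))) (7 taxa).
The MRCA of Oryzias_fluviatilis and Ailuropoda_palustris is the root, subtending the entire tree (16 taxa).
The first is nested inside the second, so Oryzias_fluviatilis shares a more recent common ancestor with Mustela_bicolor.

Mustela_bicolor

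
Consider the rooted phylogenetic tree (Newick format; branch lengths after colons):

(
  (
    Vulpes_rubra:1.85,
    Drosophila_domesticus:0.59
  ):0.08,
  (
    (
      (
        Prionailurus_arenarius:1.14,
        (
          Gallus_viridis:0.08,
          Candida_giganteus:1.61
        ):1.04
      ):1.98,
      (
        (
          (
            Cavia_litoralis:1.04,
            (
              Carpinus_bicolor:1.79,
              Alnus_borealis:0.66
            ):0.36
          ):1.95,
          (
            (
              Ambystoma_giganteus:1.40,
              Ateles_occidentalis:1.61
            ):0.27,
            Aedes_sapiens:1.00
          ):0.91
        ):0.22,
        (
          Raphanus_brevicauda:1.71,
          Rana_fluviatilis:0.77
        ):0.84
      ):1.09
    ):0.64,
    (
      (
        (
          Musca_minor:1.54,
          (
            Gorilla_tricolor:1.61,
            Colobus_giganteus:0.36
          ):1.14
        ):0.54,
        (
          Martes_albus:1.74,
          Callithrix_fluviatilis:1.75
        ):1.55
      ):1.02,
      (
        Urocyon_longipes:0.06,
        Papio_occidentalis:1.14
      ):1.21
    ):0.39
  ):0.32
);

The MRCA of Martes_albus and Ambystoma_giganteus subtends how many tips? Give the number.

The MRCA of Martes_albus and Ambystoma_giganteus is the node subtending (((Prionailurus_arenarius,(Gallus_viridis,Candida_giganteus)),(((Cavia_litoralis,(Carpinus_bicolor,Alnus_borealis)),((Ambystoma_giganteus,Ateles_occidentalis),Aedes_sapiens)),(Raphanus_brevicauda,Rana_fluviatilis))),(((Musca_minor,(Gorilla_tricolor,Colobus_giganteus)),(Martes_albus,Callithrix_fluviatilis)),(Urocyon_longipes,Papio_occidentalis))).
That clade contains 18 terminal taxa: Aedes_sapiens, Alnus_borealis, Ambystoma_giganteus, Ateles_occidentalis, Callithrix_fluviatilis, Candida_giganteus, Carpinus_bicolor, Cavia_litoralis, Colobus_giganteus, Gallus_viridis, Gorilla_tricolor, Martes_albus, Musca_minor, Papio_occidentalis, Prionailurus_arenarius, Rana_fluviatilis, Raphanus_brevicauda, Urocyon_longipes.

18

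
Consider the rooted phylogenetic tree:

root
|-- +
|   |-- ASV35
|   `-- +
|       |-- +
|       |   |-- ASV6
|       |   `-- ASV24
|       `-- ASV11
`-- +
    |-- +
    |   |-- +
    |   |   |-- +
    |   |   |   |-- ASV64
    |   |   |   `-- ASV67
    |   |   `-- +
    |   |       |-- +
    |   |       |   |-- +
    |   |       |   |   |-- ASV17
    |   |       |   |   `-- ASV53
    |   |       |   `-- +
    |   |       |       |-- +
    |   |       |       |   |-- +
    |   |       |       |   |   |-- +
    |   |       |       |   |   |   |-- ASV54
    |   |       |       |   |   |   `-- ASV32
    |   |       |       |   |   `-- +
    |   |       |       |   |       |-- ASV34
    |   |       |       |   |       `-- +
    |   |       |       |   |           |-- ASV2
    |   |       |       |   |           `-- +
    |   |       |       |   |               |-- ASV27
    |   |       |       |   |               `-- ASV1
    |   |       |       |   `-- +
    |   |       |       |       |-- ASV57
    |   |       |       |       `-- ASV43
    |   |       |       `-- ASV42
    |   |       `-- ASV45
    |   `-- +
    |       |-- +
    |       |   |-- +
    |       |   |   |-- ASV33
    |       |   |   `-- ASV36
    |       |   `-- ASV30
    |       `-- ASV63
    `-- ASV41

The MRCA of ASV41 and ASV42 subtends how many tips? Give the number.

19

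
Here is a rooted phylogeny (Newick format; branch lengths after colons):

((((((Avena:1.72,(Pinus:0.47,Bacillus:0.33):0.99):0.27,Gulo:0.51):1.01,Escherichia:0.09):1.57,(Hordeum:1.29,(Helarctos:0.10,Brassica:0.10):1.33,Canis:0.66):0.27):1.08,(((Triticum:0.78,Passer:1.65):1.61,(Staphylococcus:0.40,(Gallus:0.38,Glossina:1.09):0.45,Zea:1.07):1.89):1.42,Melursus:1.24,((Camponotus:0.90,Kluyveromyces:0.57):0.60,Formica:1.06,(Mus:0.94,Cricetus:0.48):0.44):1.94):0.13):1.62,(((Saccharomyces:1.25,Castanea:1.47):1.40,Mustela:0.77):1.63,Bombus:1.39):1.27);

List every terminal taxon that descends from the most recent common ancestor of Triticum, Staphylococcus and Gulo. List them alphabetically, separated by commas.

Avena, Bacillus, Brassica, Camponotus, Canis, Cricetus, Escherichia, Formica, Gallus, Glossina, Gulo, Helarctos, Hordeum, Kluyveromyces, Melursus, Mus, Passer, Pinus, Staphylococcus, Triticum, Zea

Tracing Triticum: it sits inside (Triticum,Passer).
Tracing Staphylococcus: it sits inside (Staphylococcus,(Gallus,Glossina),Zea).
Tracing Gulo: it sits inside ((Avena,(Pinus,Bacillus)),Gulo).
The smallest clade enclosing all 3 is (((((Avena,(Pinus,Bacillus)),Gulo),Escherichia),(Hordeum,(Helarctos,Brassica),Canis)),(((Triticum,Passer),(Staphylococcus,(Gallus,Glossina),Zea)),Melursus,((Camponotus,Kluyveromyces),Formica,(Mus,Cricetus)))); the answer is its 21 terminal taxa in alphabetical order.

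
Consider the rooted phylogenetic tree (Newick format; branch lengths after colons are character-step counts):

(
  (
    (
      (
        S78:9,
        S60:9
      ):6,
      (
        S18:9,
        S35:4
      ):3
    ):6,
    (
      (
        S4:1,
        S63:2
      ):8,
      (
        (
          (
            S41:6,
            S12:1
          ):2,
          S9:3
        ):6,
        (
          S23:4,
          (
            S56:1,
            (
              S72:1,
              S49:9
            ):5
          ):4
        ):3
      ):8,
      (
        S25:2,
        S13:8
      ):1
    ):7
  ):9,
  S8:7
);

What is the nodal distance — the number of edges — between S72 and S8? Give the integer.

The MRCA of S72 and S8 is the root of the tree.
From S72 up to that node: 7 branches. From S8 up to the same node: 1 branch. Total: 7 + 1 = 8.

8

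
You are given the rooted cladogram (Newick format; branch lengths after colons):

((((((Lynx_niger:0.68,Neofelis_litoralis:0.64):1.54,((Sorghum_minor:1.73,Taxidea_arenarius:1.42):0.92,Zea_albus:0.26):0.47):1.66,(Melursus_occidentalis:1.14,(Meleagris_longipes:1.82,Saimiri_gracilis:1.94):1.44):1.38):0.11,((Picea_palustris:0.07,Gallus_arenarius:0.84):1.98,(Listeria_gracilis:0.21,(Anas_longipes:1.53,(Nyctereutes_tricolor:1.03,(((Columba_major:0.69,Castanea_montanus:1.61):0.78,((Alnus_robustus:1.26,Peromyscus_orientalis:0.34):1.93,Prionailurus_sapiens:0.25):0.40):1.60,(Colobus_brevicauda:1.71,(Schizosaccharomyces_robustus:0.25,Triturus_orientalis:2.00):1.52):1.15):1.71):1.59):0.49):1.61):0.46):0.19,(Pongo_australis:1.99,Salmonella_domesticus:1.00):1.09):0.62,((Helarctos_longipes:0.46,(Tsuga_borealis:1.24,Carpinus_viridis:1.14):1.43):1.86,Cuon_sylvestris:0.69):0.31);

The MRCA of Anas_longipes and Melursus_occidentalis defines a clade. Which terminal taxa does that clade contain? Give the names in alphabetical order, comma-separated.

Alnus_robustus, Anas_longipes, Castanea_montanus, Colobus_brevicauda, Columba_major, Gallus_arenarius, Listeria_gracilis, Lynx_niger, Meleagris_longipes, Melursus_occidentalis, Neofelis_litoralis, Nyctereutes_tricolor, Peromyscus_orientalis, Picea_palustris, Prionailurus_sapiens, Saimiri_gracilis, Schizosaccharomyces_robustus, Sorghum_minor, Taxidea_arenarius, Triturus_orientalis, Zea_albus

Tracing Anas_longipes: it sits inside (Anas_longipes,(Nyctereutes_tricolor,(((Columba_major,Castanea_montanus),((Alnus_robustus,Peromyscus_orientalis),Prionailurus_sapiens)),(Colobus_brevicauda,(Schizosaccharomyces_robustus,Triturus_orientalis))))).
Tracing Melursus_occidentalis: it sits inside (Melursus_occidentalis,(Meleagris_longipes,Saimiri_gracilis)).
The smallest clade enclosing both is ((((Lynx_niger,Neofelis_litoralis),((Sorghum_minor,Taxidea_arenarius),Zea_albus)),(Melursus_occidentalis,(Meleagris_longipes,Saimiri_gracilis))),((Picea_palustris,Gallus_arenarius),(Listeria_gracilis,(Anas_longipes,(Nyctereutes_tricolor,(((Columba_major,Castanea_montanus),((Alnus_robustus,Peromyscus_orientalis),Prionailurus_sapiens)),(Colobus_brevicauda,(Schizosaccharomyces_robustus,Triturus_orientalis)))))))); the answer is its 21 terminal taxa in alphabetical order.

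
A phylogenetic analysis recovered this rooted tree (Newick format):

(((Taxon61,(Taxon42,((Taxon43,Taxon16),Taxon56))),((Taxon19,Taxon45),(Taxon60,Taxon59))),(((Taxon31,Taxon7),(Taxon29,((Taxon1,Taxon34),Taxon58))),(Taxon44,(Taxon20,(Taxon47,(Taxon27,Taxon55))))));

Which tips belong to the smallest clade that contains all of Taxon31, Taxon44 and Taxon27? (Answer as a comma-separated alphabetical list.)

Taxon1, Taxon20, Taxon27, Taxon29, Taxon31, Taxon34, Taxon44, Taxon47, Taxon55, Taxon58, Taxon7

Tracing Taxon31: it sits inside (Taxon31,Taxon7).
Tracing Taxon44: it sits inside (Taxon44,(Taxon20,(Taxon47,(Taxon27,Taxon55)))).
Tracing Taxon27: it sits inside (Taxon27,Taxon55).
The smallest clade enclosing all 3 is (((Taxon31,Taxon7),(Taxon29,((Taxon1,Taxon34),Taxon58))),(Taxon44,(Taxon20,(Taxon47,(Taxon27,Taxon55))))); the answer is its 11 terminal taxa in alphabetical order.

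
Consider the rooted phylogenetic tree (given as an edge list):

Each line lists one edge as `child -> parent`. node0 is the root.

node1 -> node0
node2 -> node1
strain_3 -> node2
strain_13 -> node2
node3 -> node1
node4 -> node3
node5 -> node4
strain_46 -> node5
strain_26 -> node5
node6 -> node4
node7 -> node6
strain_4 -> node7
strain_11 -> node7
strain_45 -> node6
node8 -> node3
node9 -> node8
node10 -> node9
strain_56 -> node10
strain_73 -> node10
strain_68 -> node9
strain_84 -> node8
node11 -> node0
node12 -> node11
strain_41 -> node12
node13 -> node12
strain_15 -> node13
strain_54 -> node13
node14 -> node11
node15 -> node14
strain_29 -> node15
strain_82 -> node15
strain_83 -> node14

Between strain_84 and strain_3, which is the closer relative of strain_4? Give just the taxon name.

strain_84

The MRCA of strain_4 and strain_84 subtends (((strain_46,strain_26),((strain_4,strain_11),strain_45)),(((strain_56,strain_73),strain_68),strain_84)) (9 taxa).
The MRCA of strain_4 and strain_3 subtends ((strain_3,strain_13),(((strain_46,strain_26),((strain_4,strain_11),strain_45)),(((strain_56,strain_73),strain_68),strain_84))) (11 taxa).
The first is nested inside the second, so strain_4 shares a more recent common ancestor with strain_84.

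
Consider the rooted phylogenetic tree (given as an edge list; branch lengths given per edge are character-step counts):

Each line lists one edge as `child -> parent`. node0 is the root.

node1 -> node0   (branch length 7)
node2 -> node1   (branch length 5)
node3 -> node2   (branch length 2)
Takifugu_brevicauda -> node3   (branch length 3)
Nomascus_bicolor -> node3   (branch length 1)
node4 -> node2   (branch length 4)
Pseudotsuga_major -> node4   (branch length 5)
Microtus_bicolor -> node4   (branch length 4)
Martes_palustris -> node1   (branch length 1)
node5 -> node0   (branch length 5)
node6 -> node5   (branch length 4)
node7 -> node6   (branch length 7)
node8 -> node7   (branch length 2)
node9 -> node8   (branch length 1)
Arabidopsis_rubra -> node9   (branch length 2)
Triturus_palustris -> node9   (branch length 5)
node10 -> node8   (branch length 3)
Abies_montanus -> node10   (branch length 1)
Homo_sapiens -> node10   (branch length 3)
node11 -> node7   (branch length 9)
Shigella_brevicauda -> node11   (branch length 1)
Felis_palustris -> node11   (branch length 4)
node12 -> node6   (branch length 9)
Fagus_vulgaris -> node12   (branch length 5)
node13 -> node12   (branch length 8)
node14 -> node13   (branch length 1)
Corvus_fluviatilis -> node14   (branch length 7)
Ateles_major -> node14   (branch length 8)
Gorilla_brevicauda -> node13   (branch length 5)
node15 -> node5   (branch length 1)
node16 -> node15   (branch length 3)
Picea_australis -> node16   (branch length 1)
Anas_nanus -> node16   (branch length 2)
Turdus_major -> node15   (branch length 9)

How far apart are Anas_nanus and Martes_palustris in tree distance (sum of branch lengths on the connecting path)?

19

The path runs Anas_nanus → … → MRCA → … → Martes_palustris; the MRCA is the root of the tree.
Branch lengths along that path: 2 + 3 + 1 + 5 + 7 + 1 = 19.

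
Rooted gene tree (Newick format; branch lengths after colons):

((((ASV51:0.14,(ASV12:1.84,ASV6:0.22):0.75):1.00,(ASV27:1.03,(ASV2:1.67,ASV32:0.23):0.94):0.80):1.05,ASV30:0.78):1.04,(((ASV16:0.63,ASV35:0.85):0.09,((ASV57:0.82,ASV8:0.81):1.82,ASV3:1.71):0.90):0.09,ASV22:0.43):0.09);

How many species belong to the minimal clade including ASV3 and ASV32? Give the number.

13

The MRCA of ASV3 and ASV32 is the root, so the clade is the entire tree.
That clade contains 13 terminal taxa: ASV12, ASV16, ASV2, ASV22, ASV27, ASV3, ASV30, ASV32, ASV35, ASV51, ASV57, ASV6, ASV8.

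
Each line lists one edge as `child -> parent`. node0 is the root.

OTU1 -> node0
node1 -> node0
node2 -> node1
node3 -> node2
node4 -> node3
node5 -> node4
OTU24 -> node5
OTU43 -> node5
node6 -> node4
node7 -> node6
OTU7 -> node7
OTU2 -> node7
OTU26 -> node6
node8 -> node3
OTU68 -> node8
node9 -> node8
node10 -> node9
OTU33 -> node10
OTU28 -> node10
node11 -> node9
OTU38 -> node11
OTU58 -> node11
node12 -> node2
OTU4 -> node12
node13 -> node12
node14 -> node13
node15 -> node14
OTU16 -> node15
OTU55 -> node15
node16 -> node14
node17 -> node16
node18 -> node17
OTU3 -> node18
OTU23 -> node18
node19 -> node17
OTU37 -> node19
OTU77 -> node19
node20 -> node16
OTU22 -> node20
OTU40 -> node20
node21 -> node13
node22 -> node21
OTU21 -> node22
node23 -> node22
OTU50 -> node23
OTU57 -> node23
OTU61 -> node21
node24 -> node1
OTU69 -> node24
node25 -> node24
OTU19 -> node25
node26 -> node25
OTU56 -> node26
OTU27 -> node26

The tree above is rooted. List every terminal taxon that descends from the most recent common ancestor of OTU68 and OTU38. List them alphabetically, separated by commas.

OTU28, OTU33, OTU38, OTU58, OTU68

Tracing OTU68: it sits inside (OTU68,((OTU33,OTU28),(OTU38,OTU58))).
Tracing OTU38: it sits inside (OTU38,OTU58).
The smallest clade enclosing both is (OTU68,((OTU33,OTU28),(OTU38,OTU58))); the answer is its 5 terminal taxa in alphabetical order.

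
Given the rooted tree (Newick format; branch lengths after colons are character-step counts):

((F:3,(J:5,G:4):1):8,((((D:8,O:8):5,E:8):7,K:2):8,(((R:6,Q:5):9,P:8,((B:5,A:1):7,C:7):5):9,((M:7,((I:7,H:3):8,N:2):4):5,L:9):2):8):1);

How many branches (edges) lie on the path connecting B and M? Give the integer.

The MRCA of B and M is the node subtending (((R,Q),P,((B,A),C)),((M,((I,H),N)),L)).
From B up to that node: 4 branches. From M up to the same node: 3 branches. Total: 4 + 3 = 7.

7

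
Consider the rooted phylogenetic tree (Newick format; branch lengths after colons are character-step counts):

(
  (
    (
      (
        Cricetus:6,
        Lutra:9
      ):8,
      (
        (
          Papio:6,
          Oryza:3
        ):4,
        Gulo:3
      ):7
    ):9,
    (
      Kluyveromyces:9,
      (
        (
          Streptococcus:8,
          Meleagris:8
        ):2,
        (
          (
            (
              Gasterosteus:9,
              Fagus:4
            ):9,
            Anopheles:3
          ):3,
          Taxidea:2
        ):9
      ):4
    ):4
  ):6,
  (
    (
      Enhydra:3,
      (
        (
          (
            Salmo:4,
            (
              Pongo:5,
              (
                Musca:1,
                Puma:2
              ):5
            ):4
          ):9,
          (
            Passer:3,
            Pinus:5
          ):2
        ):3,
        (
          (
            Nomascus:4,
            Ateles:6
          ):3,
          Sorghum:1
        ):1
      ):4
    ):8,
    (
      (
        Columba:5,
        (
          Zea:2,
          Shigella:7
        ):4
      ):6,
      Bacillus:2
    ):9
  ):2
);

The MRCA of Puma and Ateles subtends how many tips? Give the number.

The MRCA of Puma and Ateles is the node subtending (((Salmo,(Pongo,(Musca,Puma))),(Passer,Pinus)),((Nomascus,Ateles),Sorghum)).
That clade contains 9 terminal taxa: Ateles, Musca, Nomascus, Passer, Pinus, Pongo, Puma, Salmo, Sorghum.

9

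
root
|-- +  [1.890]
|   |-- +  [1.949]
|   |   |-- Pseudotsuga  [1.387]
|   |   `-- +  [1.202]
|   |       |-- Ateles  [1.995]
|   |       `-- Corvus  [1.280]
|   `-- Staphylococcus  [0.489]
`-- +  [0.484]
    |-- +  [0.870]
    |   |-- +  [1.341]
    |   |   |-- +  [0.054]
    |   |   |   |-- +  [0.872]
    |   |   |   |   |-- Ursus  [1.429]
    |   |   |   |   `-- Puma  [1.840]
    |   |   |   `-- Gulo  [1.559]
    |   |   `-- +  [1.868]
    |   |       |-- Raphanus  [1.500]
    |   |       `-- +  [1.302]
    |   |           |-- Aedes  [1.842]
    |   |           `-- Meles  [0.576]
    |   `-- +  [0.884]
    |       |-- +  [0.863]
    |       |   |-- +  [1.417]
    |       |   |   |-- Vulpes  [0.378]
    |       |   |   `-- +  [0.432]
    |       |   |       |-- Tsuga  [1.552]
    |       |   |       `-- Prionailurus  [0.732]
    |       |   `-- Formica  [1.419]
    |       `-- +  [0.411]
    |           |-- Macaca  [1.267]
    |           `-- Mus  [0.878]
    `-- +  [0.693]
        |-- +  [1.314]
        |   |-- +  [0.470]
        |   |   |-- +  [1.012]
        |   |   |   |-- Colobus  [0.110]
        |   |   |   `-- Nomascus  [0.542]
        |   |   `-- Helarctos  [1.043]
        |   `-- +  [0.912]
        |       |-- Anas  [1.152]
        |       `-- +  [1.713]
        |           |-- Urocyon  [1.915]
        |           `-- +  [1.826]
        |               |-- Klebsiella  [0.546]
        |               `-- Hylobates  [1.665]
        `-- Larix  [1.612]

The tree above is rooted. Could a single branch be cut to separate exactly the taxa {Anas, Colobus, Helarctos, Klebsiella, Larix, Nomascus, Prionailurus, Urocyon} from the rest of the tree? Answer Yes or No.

No

The MRCA of the listed taxa subtends (((((Ursus,Puma),Gulo),(Raphanus,(Aedes,Meles))),(((Vulpes,(Tsuga,Prionailurus)),Formica),(Macaca,Mus))),((((Colobus,Nomascus),Helarctos),(Anas,(Urocyon,(Klebsiella,Hylobates)))),Larix)).
That clade also contains Aedes, Formica, Gulo, Hylobates, Macaca, Meles, Mus, Puma, Raphanus, Tsuga, Ursus, Vulpes, which are not in the proposed group, so the group is not monophyletic.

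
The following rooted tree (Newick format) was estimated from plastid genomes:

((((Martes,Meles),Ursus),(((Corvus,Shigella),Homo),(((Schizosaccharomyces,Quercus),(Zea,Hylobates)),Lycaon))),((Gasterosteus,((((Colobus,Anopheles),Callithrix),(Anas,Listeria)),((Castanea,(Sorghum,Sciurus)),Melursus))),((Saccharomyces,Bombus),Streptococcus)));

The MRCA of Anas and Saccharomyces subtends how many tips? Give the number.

The MRCA of Anas and Saccharomyces is the node subtending ((Gasterosteus,((((Colobus,Anopheles),Callithrix),(Anas,Listeria)),((Castanea,(Sorghum,Sciurus)),Melursus))),((Saccharomyces,Bombus),Streptococcus)).
That clade contains 13 terminal taxa: Anas, Anopheles, Bombus, Callithrix, Castanea, Colobus, Gasterosteus, Listeria, Melursus, Saccharomyces, Sciurus, Sorghum, Streptococcus.

13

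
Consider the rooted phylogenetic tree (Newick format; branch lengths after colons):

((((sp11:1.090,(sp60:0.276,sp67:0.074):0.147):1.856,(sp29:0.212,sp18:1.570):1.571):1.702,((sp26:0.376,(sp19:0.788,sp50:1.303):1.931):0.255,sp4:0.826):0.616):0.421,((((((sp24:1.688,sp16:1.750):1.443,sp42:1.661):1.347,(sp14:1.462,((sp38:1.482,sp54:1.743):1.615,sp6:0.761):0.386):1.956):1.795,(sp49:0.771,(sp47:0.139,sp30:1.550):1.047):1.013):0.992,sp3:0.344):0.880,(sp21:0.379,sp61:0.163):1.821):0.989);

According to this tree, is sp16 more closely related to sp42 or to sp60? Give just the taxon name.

The MRCA of sp16 and sp42 subtends ((sp24,sp16),sp42) (3 taxa).
The MRCA of sp16 and sp60 is the root, subtending the entire tree (22 taxa).
The first is nested inside the second, so sp16 shares a more recent common ancestor with sp42.

sp42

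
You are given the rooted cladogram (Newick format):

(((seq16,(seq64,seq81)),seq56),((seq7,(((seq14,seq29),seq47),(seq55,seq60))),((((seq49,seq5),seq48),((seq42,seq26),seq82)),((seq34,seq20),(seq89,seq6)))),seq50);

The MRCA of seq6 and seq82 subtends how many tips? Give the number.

The MRCA of seq6 and seq82 is the node subtending ((((seq49,seq5),seq48),((seq42,seq26),seq82)),((seq34,seq20),(seq89,seq6))).
That clade contains 10 terminal taxa: seq20, seq26, seq34, seq42, seq48, seq49, seq5, seq6, seq82, seq89.

10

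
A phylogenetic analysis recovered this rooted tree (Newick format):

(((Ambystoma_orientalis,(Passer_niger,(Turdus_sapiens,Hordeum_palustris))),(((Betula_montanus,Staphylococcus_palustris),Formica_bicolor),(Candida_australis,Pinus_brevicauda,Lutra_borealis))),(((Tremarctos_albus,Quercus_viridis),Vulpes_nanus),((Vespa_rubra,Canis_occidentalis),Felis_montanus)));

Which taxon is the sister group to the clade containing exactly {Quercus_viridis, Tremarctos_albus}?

Vulpes_nanus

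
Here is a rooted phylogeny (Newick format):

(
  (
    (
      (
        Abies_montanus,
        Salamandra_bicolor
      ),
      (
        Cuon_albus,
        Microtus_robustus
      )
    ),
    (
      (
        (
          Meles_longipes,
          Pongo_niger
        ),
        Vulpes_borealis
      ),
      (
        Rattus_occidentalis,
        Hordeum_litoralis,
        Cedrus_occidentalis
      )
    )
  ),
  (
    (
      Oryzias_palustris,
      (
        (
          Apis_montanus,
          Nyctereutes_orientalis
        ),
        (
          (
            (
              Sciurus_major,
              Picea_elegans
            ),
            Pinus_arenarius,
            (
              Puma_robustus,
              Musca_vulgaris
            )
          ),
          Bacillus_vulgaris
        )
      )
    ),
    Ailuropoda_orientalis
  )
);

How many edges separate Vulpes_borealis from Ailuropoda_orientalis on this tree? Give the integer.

The MRCA of Vulpes_borealis and Ailuropoda_orientalis is the root of the tree.
From Vulpes_borealis up to that node: 4 branches. From Ailuropoda_orientalis up to the same node: 2 branches. Total: 4 + 2 = 6.

6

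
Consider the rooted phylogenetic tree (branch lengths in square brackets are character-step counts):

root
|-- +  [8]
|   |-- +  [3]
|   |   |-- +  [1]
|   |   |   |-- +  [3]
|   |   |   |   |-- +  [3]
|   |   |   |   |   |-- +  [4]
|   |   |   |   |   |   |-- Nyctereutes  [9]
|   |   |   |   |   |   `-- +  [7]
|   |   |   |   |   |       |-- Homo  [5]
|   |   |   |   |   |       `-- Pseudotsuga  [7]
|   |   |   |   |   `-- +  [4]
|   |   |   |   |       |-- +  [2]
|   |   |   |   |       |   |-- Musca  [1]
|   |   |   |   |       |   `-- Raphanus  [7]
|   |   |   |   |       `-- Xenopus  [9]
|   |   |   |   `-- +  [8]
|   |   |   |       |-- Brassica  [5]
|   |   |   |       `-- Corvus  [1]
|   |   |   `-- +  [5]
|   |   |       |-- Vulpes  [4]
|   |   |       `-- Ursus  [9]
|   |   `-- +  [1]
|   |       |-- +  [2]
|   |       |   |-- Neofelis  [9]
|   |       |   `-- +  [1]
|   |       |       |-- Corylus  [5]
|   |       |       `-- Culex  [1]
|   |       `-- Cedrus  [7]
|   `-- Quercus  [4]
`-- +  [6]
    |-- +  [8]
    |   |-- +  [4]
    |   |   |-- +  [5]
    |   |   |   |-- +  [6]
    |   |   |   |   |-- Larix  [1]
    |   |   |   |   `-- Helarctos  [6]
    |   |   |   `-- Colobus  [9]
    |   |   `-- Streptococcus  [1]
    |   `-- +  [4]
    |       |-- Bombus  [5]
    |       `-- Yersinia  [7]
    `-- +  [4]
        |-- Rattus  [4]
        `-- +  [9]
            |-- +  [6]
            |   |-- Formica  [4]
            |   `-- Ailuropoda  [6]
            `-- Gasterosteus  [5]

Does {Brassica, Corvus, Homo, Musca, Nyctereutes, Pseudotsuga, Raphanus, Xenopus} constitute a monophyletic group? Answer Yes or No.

The most recent common ancestor of these taxa subtends (((Nyctereutes,(Homo,Pseudotsuga)),((Musca,Raphanus),Xenopus)),(Brassica,Corvus)).
That clade has exactly 8 tips — every listed taxon and nothing else — so the group is monophyletic.

Yes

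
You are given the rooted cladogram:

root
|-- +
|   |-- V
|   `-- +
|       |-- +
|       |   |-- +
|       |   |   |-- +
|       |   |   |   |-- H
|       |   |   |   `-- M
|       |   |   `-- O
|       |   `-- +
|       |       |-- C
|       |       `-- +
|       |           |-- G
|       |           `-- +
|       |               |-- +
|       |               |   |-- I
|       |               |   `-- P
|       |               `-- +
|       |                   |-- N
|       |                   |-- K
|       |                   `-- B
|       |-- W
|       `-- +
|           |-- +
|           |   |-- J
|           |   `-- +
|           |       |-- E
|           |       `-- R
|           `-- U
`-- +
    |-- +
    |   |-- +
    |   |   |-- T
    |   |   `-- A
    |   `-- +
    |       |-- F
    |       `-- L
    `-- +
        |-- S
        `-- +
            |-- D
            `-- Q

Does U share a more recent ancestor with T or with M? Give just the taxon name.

M

The MRCA of U and M subtends ((((H,M),O),(C,(G,((I,P),(N,K,B))))),W,((J,(E,R)),U)) (15 taxa).
The MRCA of U and T is the root, subtending the entire tree (23 taxa).
The first is nested inside the second, so U shares a more recent common ancestor with M.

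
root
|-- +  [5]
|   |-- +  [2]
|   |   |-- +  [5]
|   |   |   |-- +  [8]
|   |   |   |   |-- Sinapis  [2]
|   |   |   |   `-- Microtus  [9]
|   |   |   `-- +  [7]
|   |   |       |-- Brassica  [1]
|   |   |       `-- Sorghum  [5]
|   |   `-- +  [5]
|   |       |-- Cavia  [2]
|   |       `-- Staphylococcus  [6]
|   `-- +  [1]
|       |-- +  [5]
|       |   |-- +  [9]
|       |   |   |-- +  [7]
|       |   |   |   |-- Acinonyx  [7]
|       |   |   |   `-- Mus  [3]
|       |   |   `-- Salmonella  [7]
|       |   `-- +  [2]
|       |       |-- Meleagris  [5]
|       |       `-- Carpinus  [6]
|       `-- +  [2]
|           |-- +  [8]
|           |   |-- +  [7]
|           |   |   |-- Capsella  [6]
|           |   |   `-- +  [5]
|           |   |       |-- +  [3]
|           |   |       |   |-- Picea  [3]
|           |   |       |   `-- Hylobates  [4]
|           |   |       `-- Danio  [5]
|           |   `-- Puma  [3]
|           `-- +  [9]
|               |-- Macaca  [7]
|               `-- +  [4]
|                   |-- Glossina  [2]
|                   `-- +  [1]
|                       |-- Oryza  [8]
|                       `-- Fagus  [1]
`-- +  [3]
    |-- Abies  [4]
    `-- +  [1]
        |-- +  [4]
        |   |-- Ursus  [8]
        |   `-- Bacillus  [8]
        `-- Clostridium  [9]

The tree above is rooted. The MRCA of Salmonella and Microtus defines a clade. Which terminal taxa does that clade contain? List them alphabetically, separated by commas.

Acinonyx, Brassica, Capsella, Carpinus, Cavia, Danio, Fagus, Glossina, Hylobates, Macaca, Meleagris, Microtus, Mus, Oryza, Picea, Puma, Salmonella, Sinapis, Sorghum, Staphylococcus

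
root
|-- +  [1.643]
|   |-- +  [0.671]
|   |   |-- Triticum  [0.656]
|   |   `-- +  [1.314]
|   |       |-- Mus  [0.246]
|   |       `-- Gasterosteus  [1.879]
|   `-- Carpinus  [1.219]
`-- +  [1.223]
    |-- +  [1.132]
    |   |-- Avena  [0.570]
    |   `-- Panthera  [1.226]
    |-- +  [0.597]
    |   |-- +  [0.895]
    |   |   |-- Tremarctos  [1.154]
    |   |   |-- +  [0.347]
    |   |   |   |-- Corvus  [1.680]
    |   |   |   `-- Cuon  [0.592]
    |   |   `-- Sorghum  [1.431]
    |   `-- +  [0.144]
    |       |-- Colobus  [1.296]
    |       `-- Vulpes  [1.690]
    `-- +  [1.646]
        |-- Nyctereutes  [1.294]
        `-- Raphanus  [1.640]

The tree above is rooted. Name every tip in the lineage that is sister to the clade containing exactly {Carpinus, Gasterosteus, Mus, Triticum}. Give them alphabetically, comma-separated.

The clade containing exactly {Carpinus, Gasterosteus, Mus, Triticum} attaches directly to the root of the tree.
The other lineage descending from that same node — the sister group — is ((Avena,Panthera),((Tremarctos,(Corvus,Cuon),Sorghum),(Colobus,Vulpes)),(Nyctereutes,Raphanus)); its 10 tips in alphabetical order are the answer.

Avena, Colobus, Corvus, Cuon, Nyctereutes, Panthera, Raphanus, Sorghum, Tremarctos, Vulpes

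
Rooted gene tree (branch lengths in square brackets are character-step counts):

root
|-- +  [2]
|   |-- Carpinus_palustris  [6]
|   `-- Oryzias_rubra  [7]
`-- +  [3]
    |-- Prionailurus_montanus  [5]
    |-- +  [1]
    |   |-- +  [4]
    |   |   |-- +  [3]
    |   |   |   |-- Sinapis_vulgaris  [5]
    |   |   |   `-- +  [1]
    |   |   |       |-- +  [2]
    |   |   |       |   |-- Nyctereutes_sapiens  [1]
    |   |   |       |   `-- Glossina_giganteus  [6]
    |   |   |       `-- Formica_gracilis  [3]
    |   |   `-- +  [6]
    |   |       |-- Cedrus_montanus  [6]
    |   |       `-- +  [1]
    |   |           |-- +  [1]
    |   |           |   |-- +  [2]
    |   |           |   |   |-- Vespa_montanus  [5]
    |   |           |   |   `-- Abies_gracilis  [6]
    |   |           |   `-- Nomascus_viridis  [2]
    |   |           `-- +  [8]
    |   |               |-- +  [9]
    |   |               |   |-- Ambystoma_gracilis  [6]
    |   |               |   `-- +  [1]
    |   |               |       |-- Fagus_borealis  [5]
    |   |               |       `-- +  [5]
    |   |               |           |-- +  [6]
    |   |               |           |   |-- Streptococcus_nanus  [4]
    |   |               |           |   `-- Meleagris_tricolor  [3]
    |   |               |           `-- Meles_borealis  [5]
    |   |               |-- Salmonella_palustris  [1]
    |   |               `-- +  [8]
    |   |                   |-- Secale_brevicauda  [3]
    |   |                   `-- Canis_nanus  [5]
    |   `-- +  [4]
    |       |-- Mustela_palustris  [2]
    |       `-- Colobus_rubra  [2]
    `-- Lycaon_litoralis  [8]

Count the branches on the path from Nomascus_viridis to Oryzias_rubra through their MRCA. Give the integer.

The MRCA of Nomascus_viridis and Oryzias_rubra is the root of the tree.
From Nomascus_viridis up to that node: 7 branches. From Oryzias_rubra up to the same node: 2 branches. Total: 7 + 2 = 9.

9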